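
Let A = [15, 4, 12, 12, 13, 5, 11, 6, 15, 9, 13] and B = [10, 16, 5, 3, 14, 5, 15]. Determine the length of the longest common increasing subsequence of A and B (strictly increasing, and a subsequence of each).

For each value that appears in both, track the longest common increasing run ending there.
The best achievable length is 2; one witness is 5, 15 (A-positions 6,9, B-positions 3,7).

2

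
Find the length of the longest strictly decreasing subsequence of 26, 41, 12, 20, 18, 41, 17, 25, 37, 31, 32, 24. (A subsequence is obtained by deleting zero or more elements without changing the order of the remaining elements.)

One longest decreasing subsequence is 26, 20, 18, 17 (positions 1,4,5,7), of length 4; no longer one exists.

4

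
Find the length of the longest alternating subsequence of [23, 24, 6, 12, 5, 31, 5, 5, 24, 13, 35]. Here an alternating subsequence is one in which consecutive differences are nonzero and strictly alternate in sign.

10

Track the best alternating length ending on an up-step vs a down-step at each position: up/down = 1/1, 2/1, 1/3, 4/3, 1/5, 6/1, 1/7, 1/7, 8/7, 8/9, 10/1.
The maximum over both is 10; one such subsequence is 23, 24, 6, 12, 5, 31, 5, 24, 13, 35.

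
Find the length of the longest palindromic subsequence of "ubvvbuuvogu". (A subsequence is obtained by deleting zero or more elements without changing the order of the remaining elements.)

6

Using dp[i][j] = 2 + dp[i+1][j−1] if the ends match, else max(dp[i+1][j], dp[i][j−1]):
dp[1][11] = 6. A witness is uvuuvu at positions 1,4,6,7,8,11.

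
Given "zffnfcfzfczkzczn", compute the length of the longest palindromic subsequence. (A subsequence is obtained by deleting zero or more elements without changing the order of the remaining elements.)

Using dp[i][j] = 2 + dp[i+1][j−1] if the ends match, else max(dp[i+1][j], dp[i][j−1]):
dp[1][16] = 9. A witness is nzczkzczn at positions 4,8,10,11,12,13,14,15,16.

9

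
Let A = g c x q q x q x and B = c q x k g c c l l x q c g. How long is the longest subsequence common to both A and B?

4

Backtracking the LCS table gives one alignment: g (A1,B5) → c (A2,B7) → x (A3,B10) → q (A4,B11).
So the longest common subsequence has length 4.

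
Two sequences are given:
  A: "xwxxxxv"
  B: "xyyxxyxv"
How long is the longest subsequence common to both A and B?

5

Backtracking the LCS table gives one alignment: x (A1,B1) → x (A3,B4) → x (A4,B5) → x (A6,B7) → v (A7,B8).
So the longest common subsequence has length 5.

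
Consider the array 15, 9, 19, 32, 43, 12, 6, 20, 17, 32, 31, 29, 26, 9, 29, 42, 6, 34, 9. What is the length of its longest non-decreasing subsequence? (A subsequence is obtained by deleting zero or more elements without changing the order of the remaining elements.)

Let dp[i] be the longest non-decreasing subsequence ending at position i. Then dp = [1, 1, 2, 3, 4, 2, 1, 3, 3, 4, 4, 4, 4, 2, 5, 6, 2, 6, 3].
The maximum is 6; one witness is 15, 19, 20, 29, 29, 42 at positions 1,3,8,12,15,16.

6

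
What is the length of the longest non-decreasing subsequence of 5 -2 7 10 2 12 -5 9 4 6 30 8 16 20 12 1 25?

One longest non-decreasing subsequence is -2, 2, 4, 6, 8, 16, 20, 25 (positions 2,5,9,10,12,13,14,17), of length 8; no longer one exists.

8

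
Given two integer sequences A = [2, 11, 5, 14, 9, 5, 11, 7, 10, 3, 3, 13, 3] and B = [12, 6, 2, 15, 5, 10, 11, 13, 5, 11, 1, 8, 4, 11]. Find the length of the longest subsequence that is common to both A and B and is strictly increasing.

4

A longest common strictly increasing subsequence is 2, 5, 10, 13 (length 4); it appears in order in both A and B, and no longer such subsequence exists.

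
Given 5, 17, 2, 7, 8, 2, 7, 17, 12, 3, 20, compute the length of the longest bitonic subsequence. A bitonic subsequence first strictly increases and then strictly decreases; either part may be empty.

Let inc[i] be the LIS ending at i and dec[i] the longest strictly decreasing subsequence starting at i. inc = [1, 2, 1, 2, 3, 1, 2, 4, 4, 2, 5], dec = [2, 4, 1, 2, 3, 1, 2, 3, 2, 1, 1].
max_i inc[i]+dec[i]−1 = 6, with one witness 5, 7, 8, 17, 12, 3.

6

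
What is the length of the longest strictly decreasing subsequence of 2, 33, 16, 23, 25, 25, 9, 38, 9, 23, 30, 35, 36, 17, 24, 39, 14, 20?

5

Let dp[i] be the longest decreasing subsequence ending at position i. Then dp = [1, 1, 2, 2, 2, 2, 3, 1, 3, 3, 2, 2, 2, 4, 3, 1, 5, 4].
The maximum is 5; one witness is 33, 25, 23, 17, 14 at positions 2,5,10,14,17.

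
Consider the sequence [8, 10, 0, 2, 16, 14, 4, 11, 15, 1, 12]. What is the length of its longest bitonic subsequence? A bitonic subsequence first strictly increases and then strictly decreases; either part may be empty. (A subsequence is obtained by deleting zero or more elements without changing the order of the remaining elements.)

6

One longest bitonic subsequence is 8, 10, 16, 14, 11, 1 (positions 1,2,5,6,8,10): it rises to 16 then falls. Length 6 is optimal.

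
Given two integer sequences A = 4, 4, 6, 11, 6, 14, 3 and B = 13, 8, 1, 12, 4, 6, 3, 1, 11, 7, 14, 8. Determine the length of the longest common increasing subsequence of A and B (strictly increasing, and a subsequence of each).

For each value that appears in both, track the longest common increasing run ending there.
The best achievable length is 4; one witness is 4, 6, 11, 14 (A-positions 1,3,4,6, B-positions 5,6,9,11).

4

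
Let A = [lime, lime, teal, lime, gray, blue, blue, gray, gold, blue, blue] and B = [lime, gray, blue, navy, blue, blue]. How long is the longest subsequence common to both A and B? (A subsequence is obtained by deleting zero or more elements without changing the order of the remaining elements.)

5

A longest common subsequence is lime, gray, blue, blue, blue (length 5); the LCS DP confirms no longer common subsequence exists.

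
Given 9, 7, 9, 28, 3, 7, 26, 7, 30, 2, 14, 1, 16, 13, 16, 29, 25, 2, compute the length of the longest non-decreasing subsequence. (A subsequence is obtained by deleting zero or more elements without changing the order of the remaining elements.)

Scanning left to right, the best length ending at each element is: 9→1, 7→1, 9→2, 28→3, 3→1, 7→2, 26→3, 7→3, 30→4, 2→1, 14→4, 1→1, 16→5, 13→4, 16→6, 29→7, 25→7, 2→2.
So the longest non-decreasing subsequence has length 7, e.g. 7, 7, 7, 14, 16, 16, 29.

7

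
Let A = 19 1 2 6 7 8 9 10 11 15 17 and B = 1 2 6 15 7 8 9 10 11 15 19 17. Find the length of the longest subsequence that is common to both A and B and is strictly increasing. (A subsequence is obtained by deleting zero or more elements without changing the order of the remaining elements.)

A longest common strictly increasing subsequence is 1, 2, 6, 7, 8, 9, 10, 11, 15, 17 (length 10); it appears in order in both A and B, and no longer such subsequence exists.

10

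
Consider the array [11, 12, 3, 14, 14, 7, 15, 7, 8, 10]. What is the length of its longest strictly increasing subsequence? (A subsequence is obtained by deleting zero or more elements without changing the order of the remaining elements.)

4

Let dp[i] be the longest increasing subsequence ending at position i. Then dp = [1, 2, 1, 3, 3, 2, 4, 2, 3, 4].
The maximum is 4; one witness is 11, 12, 14, 15 at positions 1,2,4,7.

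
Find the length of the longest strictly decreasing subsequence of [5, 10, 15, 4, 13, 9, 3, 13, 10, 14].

Let dp[i] be the longest decreasing subsequence ending at position i. Then dp = [1, 1, 1, 2, 2, 3, 4, 2, 3, 2].
The maximum is 4; one witness is 15, 13, 9, 3 at positions 3,5,6,7.

4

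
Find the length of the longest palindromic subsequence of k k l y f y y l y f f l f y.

8

Using dp[i][j] = 2 + dp[i+1][j−1] if the ends match, else max(dp[i+1][j], dp[i][j−1]):
dp[1][14] = 8. A witness is yflfflfy at positions 4,5,8,10,11,12,13,14.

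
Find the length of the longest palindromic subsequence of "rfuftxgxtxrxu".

Using dp[i][j] = 2 + dp[i+1][j−1] if the ends match, else max(dp[i+1][j], dp[i][j−1]):
dp[1][13] = 7. A witness is uxxtxxu at positions 3,6,8,9,10,12,13.

7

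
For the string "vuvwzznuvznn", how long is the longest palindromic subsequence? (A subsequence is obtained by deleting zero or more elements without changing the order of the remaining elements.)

6

Using dp[i][j] = 2 + dp[i+1][j−1] if the ends match, else max(dp[i+1][j], dp[i][j−1]):
dp[1][12] = 6. A witness is vuzzuv at positions 1,2,5,6,8,9.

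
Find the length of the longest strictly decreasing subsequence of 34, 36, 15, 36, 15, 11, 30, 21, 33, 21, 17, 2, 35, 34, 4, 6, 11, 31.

One longest decreasing subsequence is 34, 30, 21, 17, 2 (positions 1,7,8,11,12), of length 5; no longer one exists.

5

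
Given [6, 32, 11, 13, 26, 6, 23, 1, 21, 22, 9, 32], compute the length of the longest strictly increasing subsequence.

One longest increasing subsequence is 6, 11, 13, 21, 22, 32 (positions 1,3,4,9,10,12), of length 6; no longer one exists.

6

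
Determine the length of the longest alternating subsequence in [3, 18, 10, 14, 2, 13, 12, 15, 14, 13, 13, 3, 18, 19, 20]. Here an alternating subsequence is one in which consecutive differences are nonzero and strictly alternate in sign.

10

Track the best alternating length ending on an up-step vs a down-step at each position: up/down = 1/1, 2/1, 2/3, 4/3, 1/5, 6/5, 6/7, 8/3, 8/9, 8/9, 8/9, 6/9, 10/1, 10/1, 10/1.
The maximum over both is 10; one such subsequence is 3, 18, 10, 14, 2, 13, 12, 15, 14, 18.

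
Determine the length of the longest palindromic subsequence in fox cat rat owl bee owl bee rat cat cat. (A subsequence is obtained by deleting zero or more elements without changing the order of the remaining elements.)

Using dp[i][j] = 2 + dp[i+1][j−1] if the ends match, else max(dp[i+1][j], dp[i][j−1]):
dp[1][10] = 7. A witness is cat rat bee owl bee rat cat at positions 2,3,5,6,7,8,10.

7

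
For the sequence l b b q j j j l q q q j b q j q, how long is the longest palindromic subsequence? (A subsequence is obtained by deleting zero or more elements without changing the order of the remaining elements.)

9

Using dp[i][j] = 2 + dp[i+1][j−1] if the ends match, else max(dp[i+1][j], dp[i][j−1]):
dp[1][16] = 9. A witness is qjjqqqjjq at positions 4,5,7,9,10,11,12,15,16.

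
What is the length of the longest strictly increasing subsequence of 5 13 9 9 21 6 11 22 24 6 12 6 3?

5

Let dp[i] be the longest increasing subsequence ending at position i. Then dp = [1, 2, 2, 2, 3, 2, 3, 4, 5, 2, 4, 2, 1].
The maximum is 5; one witness is 5, 13, 21, 22, 24 at positions 1,2,5,8,9.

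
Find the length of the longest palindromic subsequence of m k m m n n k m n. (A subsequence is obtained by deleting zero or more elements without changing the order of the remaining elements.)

Using dp[i][j] = 2 + dp[i+1][j−1] if the ends match, else max(dp[i+1][j], dp[i][j−1]):
dp[1][9] = 6. A witness is mknnkm at positions 1,2,5,6,7,8.

6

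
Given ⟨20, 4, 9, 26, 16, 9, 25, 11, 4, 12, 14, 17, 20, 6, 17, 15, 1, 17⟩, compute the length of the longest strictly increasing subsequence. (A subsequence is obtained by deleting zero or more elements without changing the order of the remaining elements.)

Scanning left to right, the best length ending at each element is: 20→1, 4→1, 9→2, 26→3, 16→3, 9→2, 25→4, 11→3, 4→1, 12→4, 14→5, 17→6, 20→7, 6→2, 17→6, 15→6, 1→1, 17→7.
So the longest increasing subsequence has length 7, e.g. 4, 9, 11, 12, 14, 17, 20.

7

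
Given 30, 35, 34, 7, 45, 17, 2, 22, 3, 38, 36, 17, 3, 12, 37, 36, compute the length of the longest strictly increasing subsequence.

One longest increasing subsequence is 7, 17, 22, 36, 37 (positions 4,6,8,11,15), of length 5; no longer one exists.

5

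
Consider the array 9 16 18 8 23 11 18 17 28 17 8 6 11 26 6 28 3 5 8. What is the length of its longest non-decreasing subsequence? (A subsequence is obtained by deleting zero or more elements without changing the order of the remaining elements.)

6

Let dp[i] be the longest non-decreasing subsequence ending at position i. Then dp = [1, 2, 3, 1, 4, 2, 4, 3, 5, 4, 2, 1, 3, 5, 2, 6, 1, 2, 3].
The maximum is 6; one witness is 9, 16, 18, 23, 28, 28 at positions 1,2,3,5,9,16.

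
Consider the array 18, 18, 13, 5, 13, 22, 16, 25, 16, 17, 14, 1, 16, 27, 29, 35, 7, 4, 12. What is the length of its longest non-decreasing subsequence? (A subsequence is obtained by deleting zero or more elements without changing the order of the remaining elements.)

8

One longest non-decreasing subsequence is 13, 13, 16, 16, 17, 27, 29, 35 (positions 3,5,7,9,10,14,15,16), of length 8; no longer one exists.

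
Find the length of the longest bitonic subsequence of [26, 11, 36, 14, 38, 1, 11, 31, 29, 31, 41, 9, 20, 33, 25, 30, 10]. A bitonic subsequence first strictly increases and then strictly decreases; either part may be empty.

8

Let inc[i] be the LIS ending at i and dec[i] the longest strictly decreasing subsequence starting at i. inc = [1, 1, 2, 2, 3, 1, 2, 3, 3, 4, 5, 2, 3, 5, 4, 5, 3], dec = [4, 2, 5, 3, 5, 1, 2, 4, 3, 3, 4, 1, 2, 3, 2, 2, 1].
max_i inc[i]+dec[i]−1 = 8, with one witness 11, 14, 29, 31, 41, 33, 30, 10.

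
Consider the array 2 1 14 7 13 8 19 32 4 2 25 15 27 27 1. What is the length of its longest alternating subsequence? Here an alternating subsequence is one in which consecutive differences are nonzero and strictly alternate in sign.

A longest alternating subsequence is 2, 1, 14, 7, 13, 8, 19, 4, 25, 15, 27, 1 (positions 1,2,3,4,5,6,7,9,11,12,13,15); its 11 consecutive differences strictly alternate in sign, and length 12 is optimal.

12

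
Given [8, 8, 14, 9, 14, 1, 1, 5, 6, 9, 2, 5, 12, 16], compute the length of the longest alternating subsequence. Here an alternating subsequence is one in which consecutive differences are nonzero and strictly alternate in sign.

A longest alternating subsequence is 8, 14, 9, 14, 1, 5, 2, 5 (positions 1,3,4,5,6,8,11,12); its 7 consecutive differences strictly alternate in sign, and length 8 is optimal.

8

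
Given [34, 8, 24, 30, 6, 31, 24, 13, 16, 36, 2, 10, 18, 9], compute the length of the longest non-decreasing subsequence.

One longest non-decreasing subsequence is 8, 24, 30, 31, 36 (positions 2,3,4,6,10), of length 5; no longer one exists.

5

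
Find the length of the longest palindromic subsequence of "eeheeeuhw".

5

Using dp[i][j] = 2 + dp[i+1][j−1] if the ends match, else max(dp[i+1][j], dp[i][j−1]):
dp[1][9] = 5. A witness is heeeh at positions 3,4,5,6,8.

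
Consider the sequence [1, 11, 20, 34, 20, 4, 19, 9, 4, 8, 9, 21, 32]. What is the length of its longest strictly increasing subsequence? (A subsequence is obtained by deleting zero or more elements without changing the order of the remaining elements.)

6

One longest increasing subsequence is 1, 4, 8, 9, 21, 32 (positions 1,6,10,11,12,13), of length 6; no longer one exists.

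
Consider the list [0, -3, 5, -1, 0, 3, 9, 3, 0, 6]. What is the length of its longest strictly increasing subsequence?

5

One longest increasing subsequence is -3, -1, 0, 3, 9 (positions 2,4,5,6,7), of length 5; no longer one exists.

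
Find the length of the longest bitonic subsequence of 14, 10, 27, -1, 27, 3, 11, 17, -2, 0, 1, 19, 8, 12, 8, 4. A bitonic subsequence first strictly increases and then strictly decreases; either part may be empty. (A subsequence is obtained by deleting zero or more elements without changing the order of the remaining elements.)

8

Let inc[i] be the LIS ending at i and dec[i] the longest strictly decreasing subsequence starting at i. inc = [1, 1, 2, 1, 2, 2, 3, 4, 1, 2, 3, 5, 4, 5, 4, 4], dec = [4, 3, 5, 2, 5, 2, 3, 4, 1, 1, 1, 4, 2, 3, 2, 1].
max_i inc[i]+dec[i]−1 = 8, with one witness -1, 3, 11, 17, 19, 12, 8, 4.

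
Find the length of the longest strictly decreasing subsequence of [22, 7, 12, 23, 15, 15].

Let dp[i] be the longest decreasing subsequence ending at position i. Then dp = [1, 2, 2, 1, 2, 2].
The maximum is 2; one witness is 22, 7 at positions 1,2.

2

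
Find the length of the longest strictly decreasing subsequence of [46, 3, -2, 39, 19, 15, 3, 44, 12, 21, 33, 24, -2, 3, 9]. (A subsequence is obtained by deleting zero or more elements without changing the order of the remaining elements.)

6

Scanning left to right, the best length ending at each element is: 46→1, 3→2, -2→3, 39→2, 19→3, 15→4, 3→5, 44→2, 12→5, 21→3, 33→3, 24→4, -2→6, 3→6, 9→6.
So the longest decreasing subsequence has length 6, e.g. 46, 39, 19, 15, 3, -2.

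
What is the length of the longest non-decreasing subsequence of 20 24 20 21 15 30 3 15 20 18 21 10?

4

Scanning left to right, the best length ending at each element is: 20→1, 24→2, 20→2, 21→3, 15→1, 30→4, 3→1, 15→2, 20→3, 18→3, 21→4, 10→2.
So the longest non-decreasing subsequence has length 4, e.g. 20, 20, 21, 30.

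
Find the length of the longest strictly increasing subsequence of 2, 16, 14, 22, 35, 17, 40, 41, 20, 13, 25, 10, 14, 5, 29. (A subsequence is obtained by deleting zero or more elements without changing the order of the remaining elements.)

Let dp[i] be the longest increasing subsequence ending at position i. Then dp = [1, 2, 2, 3, 4, 3, 5, 6, 4, 2, 5, 2, 3, 2, 6].
The maximum is 6; one witness is 2, 16, 22, 35, 40, 41 at positions 1,2,4,5,7,8.

6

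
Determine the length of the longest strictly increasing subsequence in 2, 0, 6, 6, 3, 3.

2

Let dp[i] be the longest increasing subsequence ending at position i. Then dp = [1, 1, 2, 2, 2, 2].
The maximum is 2; one witness is 2, 6 at positions 1,3.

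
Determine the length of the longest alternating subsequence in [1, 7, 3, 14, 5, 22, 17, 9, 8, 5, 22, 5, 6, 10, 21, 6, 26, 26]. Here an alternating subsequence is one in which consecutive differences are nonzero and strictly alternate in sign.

12

A longest alternating subsequence is 1, 7, 3, 14, 5, 22, 17, 22, 5, 10, 6, 26 (positions 1,2,3,4,5,6,7,11,12,14,16,17); its 11 consecutive differences strictly alternate in sign, and length 12 is optimal.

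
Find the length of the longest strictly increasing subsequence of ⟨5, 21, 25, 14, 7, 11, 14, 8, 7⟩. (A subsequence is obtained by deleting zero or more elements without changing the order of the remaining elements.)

Let dp[i] be the longest increasing subsequence ending at position i. Then dp = [1, 2, 3, 2, 2, 3, 4, 3, 2].
The maximum is 4; one witness is 5, 7, 11, 14 at positions 1,5,6,7.

4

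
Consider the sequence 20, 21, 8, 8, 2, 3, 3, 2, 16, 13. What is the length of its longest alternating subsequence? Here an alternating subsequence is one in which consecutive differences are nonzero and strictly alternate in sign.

7

A longest alternating subsequence is 20, 21, 2, 3, 2, 16, 13 (positions 1,2,5,6,8,9,10); its 6 consecutive differences strictly alternate in sign, and length 7 is optimal.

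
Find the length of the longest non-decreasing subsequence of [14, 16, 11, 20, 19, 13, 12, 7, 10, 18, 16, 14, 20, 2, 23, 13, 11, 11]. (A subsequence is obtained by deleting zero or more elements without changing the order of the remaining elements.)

Let dp[i] be the longest non-decreasing subsequence ending at position i. Then dp = [1, 2, 1, 3, 3, 2, 2, 1, 2, 3, 3, 3, 4, 1, 5, 3, 3, 4].
The maximum is 5; one witness is 14, 16, 20, 20, 23 at positions 1,2,4,13,15.

5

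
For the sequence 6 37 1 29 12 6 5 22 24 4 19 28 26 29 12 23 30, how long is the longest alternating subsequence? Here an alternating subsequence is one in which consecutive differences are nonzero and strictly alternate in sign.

12

Track the best alternating length ending on an up-step vs a down-step at each position: up/down = 1/1, 2/1, 1/3, 4/3, 4/5, 4/5, 4/5, 6/5, 6/5, 4/7, 8/7, 8/5, 8/9, 10/3, 8/11, 12/11, 12/3.
The maximum over both is 12; one such subsequence is 6, 37, 1, 29, 12, 22, 4, 28, 26, 29, 12, 23.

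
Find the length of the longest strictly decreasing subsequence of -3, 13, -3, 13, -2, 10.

2

Let dp[i] be the longest decreasing subsequence ending at position i. Then dp = [1, 1, 2, 1, 2, 2].
The maximum is 2; one witness is 13, -3 at positions 2,3.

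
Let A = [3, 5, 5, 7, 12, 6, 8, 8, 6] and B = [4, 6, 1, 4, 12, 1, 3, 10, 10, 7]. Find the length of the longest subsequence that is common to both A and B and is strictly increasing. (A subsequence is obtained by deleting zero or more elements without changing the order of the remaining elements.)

For each value that appears in both, track the longest common increasing run ending there.
The best achievable length is 2; one witness is 3, 7 (A-positions 1,4, B-positions 7,10).

2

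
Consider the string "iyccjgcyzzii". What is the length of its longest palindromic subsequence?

7

One longest palindromic subsequence is iycgcyi (positions 1,2,3,6,7,8,12); it reads the same forward and backward, and the interval DP gives dp[1][12] = 7.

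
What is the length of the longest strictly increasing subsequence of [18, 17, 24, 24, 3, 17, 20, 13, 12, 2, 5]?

3

One longest increasing subsequence is 3, 17, 20 (positions 5,6,7), of length 3; no longer one exists.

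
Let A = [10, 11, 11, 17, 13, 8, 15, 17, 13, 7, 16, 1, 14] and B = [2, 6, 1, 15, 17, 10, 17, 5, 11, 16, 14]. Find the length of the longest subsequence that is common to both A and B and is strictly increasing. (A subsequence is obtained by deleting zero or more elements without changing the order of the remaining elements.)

A longest common strictly increasing subsequence is 10, 11, 16 (length 3); it appears in order in both A and B, and no longer such subsequence exists.

3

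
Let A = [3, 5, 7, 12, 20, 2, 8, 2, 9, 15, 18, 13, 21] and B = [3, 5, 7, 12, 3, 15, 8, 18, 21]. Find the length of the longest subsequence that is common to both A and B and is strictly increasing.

7

A longest common strictly increasing subsequence is 3, 5, 7, 12, 15, 18, 21 (length 7); it appears in order in both A and B, and no longer such subsequence exists.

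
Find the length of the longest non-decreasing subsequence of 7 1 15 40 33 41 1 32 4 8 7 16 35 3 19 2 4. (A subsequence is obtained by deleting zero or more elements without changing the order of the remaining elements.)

Let dp[i] be the longest non-decreasing subsequence ending at position i. Then dp = [1, 1, 2, 3, 3, 4, 2, 3, 3, 4, 4, 5, 6, 3, 6, 3, 4].
The maximum is 6; one witness is 1, 1, 4, 8, 16, 35 at positions 2,7,9,10,12,13.

6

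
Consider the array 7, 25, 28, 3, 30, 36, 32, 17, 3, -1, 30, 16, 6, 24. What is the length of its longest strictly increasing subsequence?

5

Let dp[i] be the longest increasing subsequence ending at position i. Then dp = [1, 2, 3, 1, 4, 5, 5, 2, 1, 1, 4, 2, 2, 3].
The maximum is 5; one witness is 7, 25, 28, 30, 36 at positions 1,2,3,5,6.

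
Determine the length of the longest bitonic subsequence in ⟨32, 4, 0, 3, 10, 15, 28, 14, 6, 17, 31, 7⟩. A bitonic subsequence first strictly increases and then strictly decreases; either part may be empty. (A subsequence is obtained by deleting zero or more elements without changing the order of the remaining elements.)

7

One longest bitonic subsequence is 0, 3, 10, 15, 28, 17, 7 (positions 3,4,5,6,7,10,12): it rises to 28 then falls. Length 7 is optimal.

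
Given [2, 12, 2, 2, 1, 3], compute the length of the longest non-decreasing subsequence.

4

Let dp[i] be the longest non-decreasing subsequence ending at position i. Then dp = [1, 2, 2, 3, 1, 4].
The maximum is 4; one witness is 2, 2, 2, 3 at positions 1,3,4,6.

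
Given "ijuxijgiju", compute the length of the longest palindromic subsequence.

5

Using dp[i][j] = 2 + dp[i+1][j−1] if the ends match, else max(dp[i+1][j], dp[i][j−1]):
dp[1][10] = 5. A witness is ujiju at positions 3,6,8,9,10.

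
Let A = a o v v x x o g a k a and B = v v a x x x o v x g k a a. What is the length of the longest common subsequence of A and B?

8

Backtracking the LCS table gives one alignment: v (A3,B1) → v (A4,B2) → x (A5,B5) → x (A6,B6) → o (A7,B7) → g (A8,B10) → a (A9,B12) → a (A11,B13).
So the longest common subsequence has length 8.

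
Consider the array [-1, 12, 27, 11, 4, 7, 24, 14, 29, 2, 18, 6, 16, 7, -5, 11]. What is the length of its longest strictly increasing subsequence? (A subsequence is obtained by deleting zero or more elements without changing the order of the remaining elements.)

5

Scanning left to right, the best length ending at each element is: -1→1, 12→2, 27→3, 11→2, 4→2, 7→3, 24→4, 14→4, 29→5, 2→2, 18→5, 6→3, 16→5, 7→4, -5→1, 11→5.
So the longest increasing subsequence has length 5, e.g. -1, 4, 7, 24, 29.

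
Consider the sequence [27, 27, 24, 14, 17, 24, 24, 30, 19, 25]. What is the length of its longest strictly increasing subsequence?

One longest increasing subsequence is 14, 17, 24, 30 (positions 4,5,6,8), of length 4; no longer one exists.

4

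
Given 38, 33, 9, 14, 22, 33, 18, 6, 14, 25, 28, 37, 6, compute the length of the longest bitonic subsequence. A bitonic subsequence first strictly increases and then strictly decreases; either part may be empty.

One longest bitonic subsequence is 9, 14, 22, 33, 18, 14, 6 (positions 3,4,5,6,7,9,13): it rises to 33 then falls. Length 7 is optimal.

7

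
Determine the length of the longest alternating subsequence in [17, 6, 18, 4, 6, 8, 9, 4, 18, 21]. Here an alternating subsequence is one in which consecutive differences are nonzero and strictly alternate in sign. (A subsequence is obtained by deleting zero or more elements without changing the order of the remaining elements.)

7

Track the best alternating length ending on an up-step vs a down-step at each position: up/down = 1/1, 1/2, 3/1, 1/4, 5/4, 5/4, 5/4, 1/6, 7/1, 7/1.
The maximum over both is 7; one such subsequence is 17, 6, 18, 4, 6, 4, 18.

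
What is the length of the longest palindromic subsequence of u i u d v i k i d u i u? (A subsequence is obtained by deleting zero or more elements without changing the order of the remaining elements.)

One longest palindromic subsequence is uiudikiduiu (positions 1,2,3,4,6,7,8,9,10,11,12); it reads the same forward and backward, and the interval DP gives dp[1][12] = 11.

11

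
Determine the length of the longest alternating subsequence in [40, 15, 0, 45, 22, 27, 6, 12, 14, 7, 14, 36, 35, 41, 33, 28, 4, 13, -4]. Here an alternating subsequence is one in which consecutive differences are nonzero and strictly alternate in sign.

14

A longest alternating subsequence is 40, 15, 45, 22, 27, 6, 12, 7, 36, 35, 41, 4, 13, -4 (positions 1,2,4,5,6,7,8,10,12,13,14,17,18,19); its 13 consecutive differences strictly alternate in sign, and length 14 is optimal.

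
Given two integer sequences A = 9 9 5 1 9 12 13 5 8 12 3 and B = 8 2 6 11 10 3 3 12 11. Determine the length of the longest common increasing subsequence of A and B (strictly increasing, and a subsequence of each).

A longest common strictly increasing subsequence is 8, 12 (length 2); it appears in order in both A and B, and no longer such subsequence exists.

2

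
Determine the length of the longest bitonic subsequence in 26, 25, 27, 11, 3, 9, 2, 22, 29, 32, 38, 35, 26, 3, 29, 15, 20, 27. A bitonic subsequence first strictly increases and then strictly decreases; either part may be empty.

Let inc[i] be the LIS ending at i and dec[i] the longest strictly decreasing subsequence starting at i. inc = [1, 1, 2, 1, 1, 2, 1, 3, 4, 5, 6, 6, 4, 2, 5, 3, 4, 5], dec = [5, 4, 4, 3, 2, 2, 1, 2, 3, 3, 4, 3, 2, 1, 2, 1, 1, 1].
max_i inc[i]+dec[i]−1 = 9, with one witness 3, 9, 22, 29, 32, 38, 35, 29, 27.

9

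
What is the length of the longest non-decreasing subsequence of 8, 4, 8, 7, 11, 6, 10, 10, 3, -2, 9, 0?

4

Let dp[i] be the longest non-decreasing subsequence ending at position i. Then dp = [1, 1, 2, 2, 3, 2, 3, 4, 1, 1, 3, 2].
The maximum is 4; one witness is 8, 8, 10, 10 at positions 1,3,7,8.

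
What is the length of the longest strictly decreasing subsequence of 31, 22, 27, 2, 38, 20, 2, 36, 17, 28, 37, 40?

4

One longest decreasing subsequence is 31, 22, 20, 2 (positions 1,2,6,7), of length 4; no longer one exists.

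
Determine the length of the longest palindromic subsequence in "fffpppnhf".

One longest palindromic subsequence is fpppf (positions 1,4,5,6,9); it reads the same forward and backward, and the interval DP gives dp[1][9] = 5.

5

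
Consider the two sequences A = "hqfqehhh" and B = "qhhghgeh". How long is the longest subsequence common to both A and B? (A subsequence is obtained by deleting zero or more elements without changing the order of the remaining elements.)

4

A longest common subsequence is hhhh (length 4); the LCS DP confirms no longer common subsequence exists.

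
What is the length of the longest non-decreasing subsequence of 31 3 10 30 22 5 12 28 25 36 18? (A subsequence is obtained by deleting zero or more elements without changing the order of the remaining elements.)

One longest non-decreasing subsequence is 3, 10, 22, 28, 36 (positions 2,3,5,8,10), of length 5; no longer one exists.

5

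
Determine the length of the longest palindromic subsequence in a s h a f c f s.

One longest palindromic subsequence is sfcfs (positions 2,5,6,7,8); it reads the same forward and backward, and the interval DP gives dp[1][8] = 5.

5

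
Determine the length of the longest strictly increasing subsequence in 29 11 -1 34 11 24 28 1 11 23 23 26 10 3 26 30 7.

6

Scanning left to right, the best length ending at each element is: 29→1, 11→1, -1→1, 34→2, 11→2, 24→3, 28→4, 1→2, 11→3, 23→4, 23→4, 26→5, 10→3, 3→3, 26→5, 30→6, 7→4.
So the longest increasing subsequence has length 6, e.g. -1, 1, 11, 23, 26, 30.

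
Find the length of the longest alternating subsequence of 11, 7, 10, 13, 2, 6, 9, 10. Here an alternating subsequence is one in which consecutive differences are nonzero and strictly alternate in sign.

5

Track the best alternating length ending on an up-step vs a down-step at each position: up/down = 1/1, 1/2, 3/2, 3/1, 1/4, 5/4, 5/4, 5/4.
The maximum over both is 5; one such subsequence is 11, 7, 10, 2, 6.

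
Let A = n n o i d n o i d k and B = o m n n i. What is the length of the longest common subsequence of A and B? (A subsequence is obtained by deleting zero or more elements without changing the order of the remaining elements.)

3

A longest common subsequence is nni (length 3); the LCS DP confirms no longer common subsequence exists.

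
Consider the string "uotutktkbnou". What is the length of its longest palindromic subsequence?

One longest palindromic subsequence is uoktkou (positions 1,2,6,7,8,11,12); it reads the same forward and backward, and the interval DP gives dp[1][12] = 7.

7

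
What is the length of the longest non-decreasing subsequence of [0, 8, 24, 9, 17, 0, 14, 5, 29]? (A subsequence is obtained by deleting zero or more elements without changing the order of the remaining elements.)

5

Scanning left to right, the best length ending at each element is: 0→1, 8→2, 24→3, 9→3, 17→4, 0→2, 14→4, 5→3, 29→5.
So the longest non-decreasing subsequence has length 5, e.g. 0, 8, 9, 17, 29.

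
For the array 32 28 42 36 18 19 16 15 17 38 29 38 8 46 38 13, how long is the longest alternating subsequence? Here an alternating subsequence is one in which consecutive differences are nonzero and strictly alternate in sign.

12

A longest alternating subsequence is 32, 28, 42, 18, 19, 16, 38, 29, 38, 8, 46, 38 (positions 1,2,3,5,6,7,10,11,12,13,14,15); its 11 consecutive differences strictly alternate in sign, and length 12 is optimal.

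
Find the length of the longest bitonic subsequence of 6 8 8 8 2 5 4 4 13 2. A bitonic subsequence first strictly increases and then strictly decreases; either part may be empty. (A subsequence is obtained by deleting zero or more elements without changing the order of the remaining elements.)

5

One longest bitonic subsequence is 6, 8, 5, 4, 2 (positions 1,2,6,8,10): it rises to 8 then falls. Length 5 is optimal.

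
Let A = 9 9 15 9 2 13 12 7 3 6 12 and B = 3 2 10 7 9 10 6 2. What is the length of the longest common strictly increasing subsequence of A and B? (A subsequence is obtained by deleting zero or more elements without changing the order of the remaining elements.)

2

For each value that appears in both, track the longest common increasing run ending there.
The best achievable length is 2; one witness is 2, 7 (A-positions 5,8, B-positions 2,4).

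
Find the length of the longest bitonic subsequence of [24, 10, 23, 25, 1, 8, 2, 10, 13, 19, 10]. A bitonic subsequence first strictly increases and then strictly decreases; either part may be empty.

Let inc[i] be the LIS ending at i and dec[i] the longest strictly decreasing subsequence starting at i. inc = [1, 1, 2, 3, 1, 2, 2, 3, 4, 5, 3], dec = [4, 3, 3, 3, 1, 2, 1, 1, 2, 2, 1].
max_i inc[i]+dec[i]−1 = 6, with one witness 1, 8, 10, 13, 19, 10.

6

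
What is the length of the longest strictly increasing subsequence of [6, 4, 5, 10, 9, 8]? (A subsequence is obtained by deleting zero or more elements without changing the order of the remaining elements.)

One longest increasing subsequence is 4, 5, 10 (positions 2,3,4), of length 3; no longer one exists.

3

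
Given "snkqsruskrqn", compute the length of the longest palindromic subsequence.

One longest palindromic subsequence is nqrkrqn (positions 2,4,6,9,10,11,12); it reads the same forward and backward, and the interval DP gives dp[1][12] = 7.

7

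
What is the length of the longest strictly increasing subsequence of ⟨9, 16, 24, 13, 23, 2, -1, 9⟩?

Let dp[i] be the longest increasing subsequence ending at position i. Then dp = [1, 2, 3, 2, 3, 1, 1, 2].
The maximum is 3; one witness is 9, 16, 24 at positions 1,2,3.

3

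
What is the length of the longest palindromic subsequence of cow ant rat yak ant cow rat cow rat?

Using dp[i][j] = 2 + dp[i+1][j−1] if the ends match, else max(dp[i+1][j], dp[i][j−1]):
dp[1][9] = 5. A witness is rat cow rat cow rat at positions 3,6,7,8,9.

5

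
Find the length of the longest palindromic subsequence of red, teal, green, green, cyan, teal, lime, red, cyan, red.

One longest palindromic subsequence is red teal green green teal red (positions 1,2,3,4,6,10); it reads the same forward and backward, and the interval DP gives dp[1][10] = 6.

6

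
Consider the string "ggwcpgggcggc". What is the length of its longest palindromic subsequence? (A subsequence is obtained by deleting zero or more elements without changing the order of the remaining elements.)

One longest palindromic subsequence is ggcgggcgg (positions 1,2,4,6,7,8,9,10,11); it reads the same forward and backward, and the interval DP gives dp[1][12] = 9.

9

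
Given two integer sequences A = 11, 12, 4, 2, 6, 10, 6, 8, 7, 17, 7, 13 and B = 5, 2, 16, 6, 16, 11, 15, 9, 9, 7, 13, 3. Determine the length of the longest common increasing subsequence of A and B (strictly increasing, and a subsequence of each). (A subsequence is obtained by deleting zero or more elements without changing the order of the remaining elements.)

A longest common strictly increasing subsequence is 2, 6, 7, 13 (length 4); it appears in order in both A and B, and no longer such subsequence exists.

4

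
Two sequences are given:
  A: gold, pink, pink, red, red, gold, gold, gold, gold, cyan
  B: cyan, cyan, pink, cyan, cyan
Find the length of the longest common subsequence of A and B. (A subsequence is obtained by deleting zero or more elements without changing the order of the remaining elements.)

2

Backtracking the LCS table gives one alignment: pink (A2,B3) → cyan (A10,B5).
So the longest common subsequence has length 2.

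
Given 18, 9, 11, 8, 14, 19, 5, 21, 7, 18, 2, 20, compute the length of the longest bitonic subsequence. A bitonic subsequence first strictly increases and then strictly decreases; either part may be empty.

Let inc[i] be the LIS ending at i and dec[i] the longest strictly decreasing subsequence starting at i. inc = [1, 1, 2, 1, 3, 4, 1, 5, 2, 4, 1, 5], dec = [5, 4, 4, 3, 3, 3, 2, 3, 2, 2, 1, 1].
max_i inc[i]+dec[i]−1 = 7, with one witness 9, 11, 14, 19, 21, 18, 2.

7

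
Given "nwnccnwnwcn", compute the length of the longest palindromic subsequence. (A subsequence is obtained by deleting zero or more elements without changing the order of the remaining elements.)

Using dp[i][j] = 2 + dp[i+1][j−1] if the ends match, else max(dp[i+1][j], dp[i][j−1]):
dp[1][11] = 8. A witness is nwnccnwn at positions 1,2,3,4,5,8,9,11.

8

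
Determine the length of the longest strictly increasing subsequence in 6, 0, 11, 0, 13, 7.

3

Scanning left to right, the best length ending at each element is: 6→1, 0→1, 11→2, 0→1, 13→3, 7→2.
So the longest increasing subsequence has length 3, e.g. 6, 11, 13.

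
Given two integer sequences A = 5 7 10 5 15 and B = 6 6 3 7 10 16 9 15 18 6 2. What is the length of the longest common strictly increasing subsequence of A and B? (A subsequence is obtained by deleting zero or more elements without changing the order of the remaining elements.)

For each value that appears in both, track the longest common increasing run ending there.
The best achievable length is 3; one witness is 7, 10, 15 (A-positions 2,3,5, B-positions 4,5,8).

3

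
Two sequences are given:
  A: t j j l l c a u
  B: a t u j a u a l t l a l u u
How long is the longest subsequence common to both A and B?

6

Backtracking the LCS table gives one alignment: t (A1,B2) → j (A2,B4) → l (A4,B8) → l (A5,B10) → a (A7,B11) → u (A8,B14).
So the longest common subsequence has length 6.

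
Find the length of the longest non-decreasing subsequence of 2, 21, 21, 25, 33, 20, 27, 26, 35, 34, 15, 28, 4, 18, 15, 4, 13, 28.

7

One longest non-decreasing subsequence is 2, 21, 21, 25, 27, 28, 28 (positions 1,2,3,4,7,12,18), of length 7; no longer one exists.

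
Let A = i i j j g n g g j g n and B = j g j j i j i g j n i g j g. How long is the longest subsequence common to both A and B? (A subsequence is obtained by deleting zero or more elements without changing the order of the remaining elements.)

Backtracking the LCS table gives one alignment: i (A1,B5) → i (A2,B7) → j (A4,B9) → n (A6,B10) → g (A8,B12) → j (A9,B13) → g (A10,B14).
So the longest common subsequence has length 7.

7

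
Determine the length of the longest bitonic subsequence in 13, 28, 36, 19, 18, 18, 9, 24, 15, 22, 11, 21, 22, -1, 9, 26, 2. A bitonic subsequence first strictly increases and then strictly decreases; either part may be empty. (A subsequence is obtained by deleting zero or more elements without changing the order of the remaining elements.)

9

Let inc[i] be the LIS ending at i and dec[i] the longest strictly decreasing subsequence starting at i. inc = [1, 2, 3, 2, 2, 2, 1, 3, 2, 3, 2, 3, 4, 1, 2, 5, 2], dec = [4, 7, 7, 6, 5, 5, 2, 5, 4, 4, 3, 3, 3, 1, 2, 2, 1].
max_i inc[i]+dec[i]−1 = 9, with one witness 13, 28, 36, 19, 18, 15, 11, 9, 2.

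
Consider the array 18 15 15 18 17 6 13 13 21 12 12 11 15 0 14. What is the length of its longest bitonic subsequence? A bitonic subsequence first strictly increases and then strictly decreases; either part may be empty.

7

One longest bitonic subsequence is 15, 18, 17, 13, 12, 11, 0 (positions 2,4,5,8,11,12,14): it rises to 18 then falls. Length 7 is optimal.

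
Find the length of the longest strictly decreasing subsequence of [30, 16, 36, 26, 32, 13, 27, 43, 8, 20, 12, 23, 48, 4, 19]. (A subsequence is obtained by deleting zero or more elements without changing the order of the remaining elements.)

6

One longest decreasing subsequence is 36, 32, 27, 20, 12, 4 (positions 3,5,7,10,11,14), of length 6; no longer one exists.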